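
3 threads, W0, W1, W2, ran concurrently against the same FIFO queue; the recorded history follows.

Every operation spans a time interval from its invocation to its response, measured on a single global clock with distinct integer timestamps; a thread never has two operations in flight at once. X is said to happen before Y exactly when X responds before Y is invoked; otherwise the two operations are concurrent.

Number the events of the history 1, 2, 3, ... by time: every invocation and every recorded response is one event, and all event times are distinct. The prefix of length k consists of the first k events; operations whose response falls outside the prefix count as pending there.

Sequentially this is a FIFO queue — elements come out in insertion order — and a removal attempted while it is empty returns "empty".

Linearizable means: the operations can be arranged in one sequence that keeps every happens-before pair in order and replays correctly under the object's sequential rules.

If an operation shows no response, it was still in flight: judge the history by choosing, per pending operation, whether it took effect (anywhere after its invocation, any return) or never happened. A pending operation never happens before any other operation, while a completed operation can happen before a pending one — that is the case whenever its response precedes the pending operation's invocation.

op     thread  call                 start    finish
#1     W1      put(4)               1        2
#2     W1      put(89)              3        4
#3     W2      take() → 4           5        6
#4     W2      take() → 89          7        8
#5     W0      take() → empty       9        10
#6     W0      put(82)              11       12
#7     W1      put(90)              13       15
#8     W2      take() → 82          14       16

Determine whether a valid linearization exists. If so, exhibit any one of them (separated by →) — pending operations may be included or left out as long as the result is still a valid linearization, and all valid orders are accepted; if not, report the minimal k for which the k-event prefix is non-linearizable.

linearizable — witness: #1 → #2 → #3 → #4 → #5 → #6 → #7 → #8

step 1: #1 put(4) — queue <4>
step 2: #2 put(89) — queue <4,89>
step 3: #3 take() → 4 — queue <89>
step 4: #4 take() → 89 — queue <>
step 5: #5 take() → empty — queue <>
step 6: #6 put(82) — queue <82>
step 7: #7 put(90) — queue <82,90>
step 8: #8 take() → 82 — queue <90>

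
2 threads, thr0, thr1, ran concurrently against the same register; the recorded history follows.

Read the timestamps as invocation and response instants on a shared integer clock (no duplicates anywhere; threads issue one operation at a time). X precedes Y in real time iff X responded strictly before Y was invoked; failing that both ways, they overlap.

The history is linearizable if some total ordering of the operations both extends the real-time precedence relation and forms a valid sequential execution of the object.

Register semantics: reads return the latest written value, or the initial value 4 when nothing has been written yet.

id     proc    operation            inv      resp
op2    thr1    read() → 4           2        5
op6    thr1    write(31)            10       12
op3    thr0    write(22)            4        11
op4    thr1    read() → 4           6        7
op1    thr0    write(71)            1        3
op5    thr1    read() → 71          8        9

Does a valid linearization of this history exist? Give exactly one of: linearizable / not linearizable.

through event 6 a valid linearization exists; event 7 (op4 responding at time 7) ends that
the 3 completed operations admit 2 real-time orders; each fails the register replay
include/drop combinations of the 1 pending operation (op3) were all tried; none helps
one such order, op1, op2, op4 (pending dropped), breaks at step 2 where op2 read() → 4 is illegal
one such order, op2, op1, op4 (pending dropped), breaks at step 3 where op4 read() → 4 is illegal

not linearizable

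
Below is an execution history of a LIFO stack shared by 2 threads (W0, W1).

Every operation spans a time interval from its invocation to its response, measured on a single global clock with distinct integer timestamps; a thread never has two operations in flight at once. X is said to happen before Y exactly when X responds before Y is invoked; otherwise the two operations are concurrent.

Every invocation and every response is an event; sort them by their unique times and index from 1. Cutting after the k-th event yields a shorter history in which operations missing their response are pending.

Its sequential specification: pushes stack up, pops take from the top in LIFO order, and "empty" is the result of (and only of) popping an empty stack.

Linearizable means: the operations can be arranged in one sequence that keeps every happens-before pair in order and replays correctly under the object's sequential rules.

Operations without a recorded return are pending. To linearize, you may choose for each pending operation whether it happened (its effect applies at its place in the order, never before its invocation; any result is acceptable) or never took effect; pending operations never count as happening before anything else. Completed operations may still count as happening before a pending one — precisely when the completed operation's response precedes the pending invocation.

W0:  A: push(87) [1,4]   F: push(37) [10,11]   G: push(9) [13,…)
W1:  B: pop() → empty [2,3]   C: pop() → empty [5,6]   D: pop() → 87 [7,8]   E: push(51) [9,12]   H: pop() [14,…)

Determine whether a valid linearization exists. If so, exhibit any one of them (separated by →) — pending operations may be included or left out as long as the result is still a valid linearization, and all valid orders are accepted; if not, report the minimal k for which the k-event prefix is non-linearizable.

through event 5 a valid linearization exists; event 6 (C responding at time 6) ends that
2 orders of the 3 completed LIFO stack ops respect real time; none is legal
for example A, B, C fails at step 2: B pop() → empty is not legal there
for example B, A, C fails at step 3: C pop() → empty is not legal there

not linearizable — minimal violating prefix: 6 events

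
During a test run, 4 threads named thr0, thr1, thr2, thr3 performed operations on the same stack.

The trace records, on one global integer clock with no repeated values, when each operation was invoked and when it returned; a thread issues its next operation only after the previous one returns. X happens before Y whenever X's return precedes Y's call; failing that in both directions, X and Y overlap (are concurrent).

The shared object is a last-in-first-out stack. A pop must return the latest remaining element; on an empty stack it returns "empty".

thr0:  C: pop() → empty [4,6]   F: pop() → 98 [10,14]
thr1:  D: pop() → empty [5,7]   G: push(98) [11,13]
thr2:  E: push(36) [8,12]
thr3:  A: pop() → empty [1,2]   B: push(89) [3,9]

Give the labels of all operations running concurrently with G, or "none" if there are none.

E, F

concurrent with G ([11,13]): every op whose interval crosses 11..13
A [1,2]: before
B [3,9]: before
C [4,6]: before
D [5,7]: before
E [8,12]: concurrent
F [10,14]: concurrent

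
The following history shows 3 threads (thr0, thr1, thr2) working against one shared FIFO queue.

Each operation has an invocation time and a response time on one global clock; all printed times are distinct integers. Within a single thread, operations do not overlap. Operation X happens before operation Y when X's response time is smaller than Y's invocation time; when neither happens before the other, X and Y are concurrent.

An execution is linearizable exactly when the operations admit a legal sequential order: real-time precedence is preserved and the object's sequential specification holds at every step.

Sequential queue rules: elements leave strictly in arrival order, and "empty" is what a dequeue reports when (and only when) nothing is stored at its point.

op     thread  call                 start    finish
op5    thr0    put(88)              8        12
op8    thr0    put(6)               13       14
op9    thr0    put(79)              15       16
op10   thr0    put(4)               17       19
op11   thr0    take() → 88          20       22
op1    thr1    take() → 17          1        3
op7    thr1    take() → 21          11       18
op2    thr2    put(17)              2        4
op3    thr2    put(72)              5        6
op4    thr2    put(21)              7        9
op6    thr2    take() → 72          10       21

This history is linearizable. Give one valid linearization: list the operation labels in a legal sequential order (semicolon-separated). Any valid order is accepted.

op2; op1; op3; op4; op5; op6; op7; op8; op9; op10; op11

1. op2 put(17), leaving queue <17>
2. op1 take() → 17, leaving queue <>
3. op3 put(72), leaving queue <72>
4. op4 put(21), leaving queue <72,21>
5. op5 put(88), leaving queue <72,21,88>
6. op6 take() → 72, leaving queue <21,88>
7. op7 take() → 21, leaving queue <88>
8. op8 put(6), leaving queue <88,6>
9. op9 put(79), leaving queue <88,6,79>
10. op10 put(4), leaving queue <88,6,79,4>
11. op11 take() → 88, leaving queue <6,79,4>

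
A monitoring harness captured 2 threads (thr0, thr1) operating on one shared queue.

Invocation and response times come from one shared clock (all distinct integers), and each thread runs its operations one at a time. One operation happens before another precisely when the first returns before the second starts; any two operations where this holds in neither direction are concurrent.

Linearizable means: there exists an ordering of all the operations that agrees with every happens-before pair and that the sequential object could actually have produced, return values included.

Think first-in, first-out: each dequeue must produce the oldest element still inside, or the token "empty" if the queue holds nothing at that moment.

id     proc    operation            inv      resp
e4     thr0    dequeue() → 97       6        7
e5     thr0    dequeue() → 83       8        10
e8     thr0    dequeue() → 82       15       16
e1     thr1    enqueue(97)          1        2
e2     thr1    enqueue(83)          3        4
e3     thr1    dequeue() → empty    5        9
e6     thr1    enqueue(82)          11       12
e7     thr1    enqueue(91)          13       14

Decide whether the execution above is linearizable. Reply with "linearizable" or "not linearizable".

one valid linearization: e1, e2, e4, e5, e3, e6, e7, e8
after step 1 (e1 enqueue(97)): queue <97>
after step 2 (e2 enqueue(83)): queue <97,83>
after step 3 (e4 dequeue() → 97): queue <83>
after step 4 (e5 dequeue() → 83): queue <>
after step 5 (e3 dequeue() → empty): queue <>
after step 6 (e6 enqueue(82)): queue <82>
after step 7 (e7 enqueue(91)): queue <82,91>
after step 8 (e8 dequeue() → 82): queue <91>

linearizable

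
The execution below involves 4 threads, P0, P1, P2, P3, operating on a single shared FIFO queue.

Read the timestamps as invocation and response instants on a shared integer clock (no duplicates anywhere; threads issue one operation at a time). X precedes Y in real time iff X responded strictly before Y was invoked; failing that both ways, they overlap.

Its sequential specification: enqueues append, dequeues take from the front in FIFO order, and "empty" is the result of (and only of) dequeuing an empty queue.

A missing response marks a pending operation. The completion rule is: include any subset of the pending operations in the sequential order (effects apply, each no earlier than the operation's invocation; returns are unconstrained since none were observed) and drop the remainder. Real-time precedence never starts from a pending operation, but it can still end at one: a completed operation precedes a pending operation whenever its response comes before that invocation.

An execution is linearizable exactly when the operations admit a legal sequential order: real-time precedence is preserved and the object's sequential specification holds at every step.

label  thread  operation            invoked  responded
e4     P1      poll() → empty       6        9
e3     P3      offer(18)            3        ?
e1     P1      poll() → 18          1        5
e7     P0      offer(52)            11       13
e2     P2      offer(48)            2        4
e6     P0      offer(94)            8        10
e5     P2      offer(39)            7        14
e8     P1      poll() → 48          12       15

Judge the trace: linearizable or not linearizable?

prefix check: 1..8 passes, 1..9 fails once e4's time-9 response joins
2 orders of the 3 completed FIFO queue ops respect real time; none is legal
no completion choice of the 3 pending operations (e3, e5, e6) rescues it — every subset was tried
e.g. e1, e2, e4 (pending dropped): illegal at step 1, since e1 poll() → 18 cannot apply there
e.g. e2, e1, e4 (pending dropped): illegal at step 2, since e1 poll() → 18 cannot apply there

not linearizable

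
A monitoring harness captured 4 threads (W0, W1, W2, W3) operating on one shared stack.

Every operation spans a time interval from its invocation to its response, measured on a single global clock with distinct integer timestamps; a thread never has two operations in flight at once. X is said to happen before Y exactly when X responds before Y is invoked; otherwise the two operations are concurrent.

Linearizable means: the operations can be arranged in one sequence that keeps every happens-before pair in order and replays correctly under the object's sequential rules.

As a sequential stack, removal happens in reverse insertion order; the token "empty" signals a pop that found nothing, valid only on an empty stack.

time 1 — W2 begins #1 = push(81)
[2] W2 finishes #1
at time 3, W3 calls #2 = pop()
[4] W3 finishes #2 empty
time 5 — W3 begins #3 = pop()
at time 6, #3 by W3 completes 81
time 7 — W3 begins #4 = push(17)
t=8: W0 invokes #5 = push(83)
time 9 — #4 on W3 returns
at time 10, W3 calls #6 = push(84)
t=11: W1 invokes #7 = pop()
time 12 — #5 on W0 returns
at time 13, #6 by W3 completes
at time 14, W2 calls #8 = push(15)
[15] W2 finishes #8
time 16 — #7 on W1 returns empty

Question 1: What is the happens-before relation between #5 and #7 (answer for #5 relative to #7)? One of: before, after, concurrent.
Answer: concurrent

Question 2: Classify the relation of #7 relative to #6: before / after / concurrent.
Answer: concurrent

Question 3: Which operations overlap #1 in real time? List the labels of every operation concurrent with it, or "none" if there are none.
Answer: none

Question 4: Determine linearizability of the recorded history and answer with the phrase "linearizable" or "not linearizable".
not linearizable

through event 3 a valid linearization exists; event 4 (#2 responding at time 4) ends that
exactly one order of the 2 completed ops respects real time; the stack replay fails
sample order #1, #2 stalls at step 2 — #2 pop() → empty has no legal effect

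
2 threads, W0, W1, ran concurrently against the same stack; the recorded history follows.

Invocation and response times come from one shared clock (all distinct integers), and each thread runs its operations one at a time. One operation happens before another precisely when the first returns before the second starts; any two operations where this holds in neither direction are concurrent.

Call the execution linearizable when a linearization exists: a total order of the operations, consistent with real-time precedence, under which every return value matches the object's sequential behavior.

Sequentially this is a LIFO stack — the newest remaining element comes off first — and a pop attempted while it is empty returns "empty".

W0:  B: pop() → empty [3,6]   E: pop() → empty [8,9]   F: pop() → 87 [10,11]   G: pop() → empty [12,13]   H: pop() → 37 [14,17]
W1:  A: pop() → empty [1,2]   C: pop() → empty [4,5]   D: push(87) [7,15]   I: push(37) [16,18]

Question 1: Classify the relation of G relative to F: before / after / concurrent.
after

G spans [12,13], F spans [10,11]
resp(F)=11 < inv(G)=12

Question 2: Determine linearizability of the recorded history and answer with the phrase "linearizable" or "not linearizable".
linearizable

a witness: A, B, C, E, D, F, G, I, H
after step 1 (A pop() → empty): stack <>
after step 2 (B pop() → empty): stack <>
after step 3 (C pop() → empty): stack <>
after step 4 (E pop() → empty): stack <>
after step 5 (D push(87)): stack <87>
after step 6 (F pop() → 87): stack <>
after step 7 (G pop() → empty): stack <>
after step 8 (I push(37)): stack <37>
after step 9 (H pop() → 37): stack <>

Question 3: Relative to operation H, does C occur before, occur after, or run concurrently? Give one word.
before

C spans [4,5], H spans [14,17]
resp(C)=5 < inv(H)=14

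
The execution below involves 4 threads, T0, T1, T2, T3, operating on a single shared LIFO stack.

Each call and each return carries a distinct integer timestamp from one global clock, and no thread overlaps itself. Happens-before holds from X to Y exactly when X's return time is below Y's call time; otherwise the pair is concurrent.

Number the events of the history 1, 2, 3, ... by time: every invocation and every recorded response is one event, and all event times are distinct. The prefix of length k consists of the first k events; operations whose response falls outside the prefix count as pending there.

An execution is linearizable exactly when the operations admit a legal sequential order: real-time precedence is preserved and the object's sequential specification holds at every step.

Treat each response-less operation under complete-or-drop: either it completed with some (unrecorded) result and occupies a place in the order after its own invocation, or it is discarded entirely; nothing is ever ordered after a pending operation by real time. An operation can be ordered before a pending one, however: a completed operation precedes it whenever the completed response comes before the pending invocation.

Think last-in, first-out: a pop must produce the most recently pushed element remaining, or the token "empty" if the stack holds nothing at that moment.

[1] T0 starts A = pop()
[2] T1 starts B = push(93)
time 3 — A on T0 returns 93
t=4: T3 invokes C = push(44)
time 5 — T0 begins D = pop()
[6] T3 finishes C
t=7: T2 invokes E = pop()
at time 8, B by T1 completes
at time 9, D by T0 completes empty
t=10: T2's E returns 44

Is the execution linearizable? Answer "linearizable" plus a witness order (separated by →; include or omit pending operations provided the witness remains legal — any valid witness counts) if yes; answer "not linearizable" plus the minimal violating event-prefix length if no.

step 1: B push(93) — stack <93>
step 2: A pop() → 93 — stack <>
step 3: C push(44) — stack <44>
step 4: E pop() → 44 — stack <>
step 5: D pop() → empty — stack <>

linearizable — witness: B → A → C → E → D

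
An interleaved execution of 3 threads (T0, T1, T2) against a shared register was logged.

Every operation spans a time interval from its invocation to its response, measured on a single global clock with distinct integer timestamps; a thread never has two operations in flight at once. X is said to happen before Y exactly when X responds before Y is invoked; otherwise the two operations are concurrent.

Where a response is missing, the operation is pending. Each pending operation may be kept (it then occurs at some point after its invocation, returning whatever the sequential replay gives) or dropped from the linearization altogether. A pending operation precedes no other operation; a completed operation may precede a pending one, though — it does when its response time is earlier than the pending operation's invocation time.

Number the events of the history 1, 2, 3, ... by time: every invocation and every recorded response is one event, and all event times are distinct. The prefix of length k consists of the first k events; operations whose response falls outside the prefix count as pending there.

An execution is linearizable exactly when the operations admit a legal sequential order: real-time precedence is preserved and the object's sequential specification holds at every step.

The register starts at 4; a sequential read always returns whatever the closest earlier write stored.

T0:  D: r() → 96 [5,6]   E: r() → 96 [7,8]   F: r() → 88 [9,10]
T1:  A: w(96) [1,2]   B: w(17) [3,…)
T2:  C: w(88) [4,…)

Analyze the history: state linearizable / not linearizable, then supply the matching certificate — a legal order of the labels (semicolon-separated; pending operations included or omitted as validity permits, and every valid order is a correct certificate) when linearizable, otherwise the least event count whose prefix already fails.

linearizable — witness: A; D; E; B; C; F

step 1: A w(96) — value 96
step 2: D r() → 96 — value 96
step 3: E r() → 96 — value 96
step 4: B w(17) (pending, included) — value 17
step 5: C w(88) (pending, included) — value 88
step 6: F r() → 88 — value 88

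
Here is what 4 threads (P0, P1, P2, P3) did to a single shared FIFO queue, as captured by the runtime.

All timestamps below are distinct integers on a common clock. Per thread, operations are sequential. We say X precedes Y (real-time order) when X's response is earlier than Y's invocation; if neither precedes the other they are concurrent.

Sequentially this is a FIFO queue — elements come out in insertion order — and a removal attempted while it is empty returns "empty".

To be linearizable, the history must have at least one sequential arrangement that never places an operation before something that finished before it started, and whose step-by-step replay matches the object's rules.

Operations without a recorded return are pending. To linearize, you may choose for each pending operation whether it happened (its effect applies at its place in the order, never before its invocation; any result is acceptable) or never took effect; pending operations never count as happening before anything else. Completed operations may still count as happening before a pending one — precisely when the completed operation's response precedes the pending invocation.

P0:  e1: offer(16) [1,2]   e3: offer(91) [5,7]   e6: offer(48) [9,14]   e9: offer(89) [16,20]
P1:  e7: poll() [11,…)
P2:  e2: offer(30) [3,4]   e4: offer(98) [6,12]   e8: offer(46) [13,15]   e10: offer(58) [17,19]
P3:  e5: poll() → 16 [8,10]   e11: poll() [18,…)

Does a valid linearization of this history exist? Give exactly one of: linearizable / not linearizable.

a witness: e1, e2, e3, e4, e5, e6, e7, e8, e9, e10
1. e1 offer(16), leaving queue <16>
2. e2 offer(30), leaving queue <16,30>
3. e3 offer(91), leaving queue <16,30,91>
4. e4 offer(98), leaving queue <16,30,91,98>
5. e5 poll() → 16, leaving queue <30,91,98>
6. e6 offer(48), leaving queue <30,91,98,48>
7. e7 poll() (pending, included), leaving queue <91,98,48>
8. e8 offer(46), leaving queue <91,98,48,46>
9. e9 offer(89), leaving queue <91,98,48,46,89>
10. e10 offer(58), leaving queue <91,98,48,46,89,58>

linearizable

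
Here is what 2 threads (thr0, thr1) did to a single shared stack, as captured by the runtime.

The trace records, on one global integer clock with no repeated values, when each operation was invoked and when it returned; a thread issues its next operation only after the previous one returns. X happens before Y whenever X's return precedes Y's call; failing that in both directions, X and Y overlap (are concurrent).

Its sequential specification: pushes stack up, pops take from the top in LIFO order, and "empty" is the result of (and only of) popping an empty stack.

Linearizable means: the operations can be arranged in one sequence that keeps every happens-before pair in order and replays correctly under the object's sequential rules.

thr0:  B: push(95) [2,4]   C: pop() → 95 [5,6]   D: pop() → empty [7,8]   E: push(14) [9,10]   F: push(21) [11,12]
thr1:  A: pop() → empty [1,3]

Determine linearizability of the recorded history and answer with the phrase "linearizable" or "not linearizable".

witness order: A, B, C, D, E, F
1. A pop() → empty, leaving stack <>
2. B push(95), leaving stack <95>
3. C pop() → 95, leaving stack <>
4. D pop() → empty, leaving stack <>
5. E push(14), leaving stack <14>
6. F push(21), leaving stack <14,21>

linearizable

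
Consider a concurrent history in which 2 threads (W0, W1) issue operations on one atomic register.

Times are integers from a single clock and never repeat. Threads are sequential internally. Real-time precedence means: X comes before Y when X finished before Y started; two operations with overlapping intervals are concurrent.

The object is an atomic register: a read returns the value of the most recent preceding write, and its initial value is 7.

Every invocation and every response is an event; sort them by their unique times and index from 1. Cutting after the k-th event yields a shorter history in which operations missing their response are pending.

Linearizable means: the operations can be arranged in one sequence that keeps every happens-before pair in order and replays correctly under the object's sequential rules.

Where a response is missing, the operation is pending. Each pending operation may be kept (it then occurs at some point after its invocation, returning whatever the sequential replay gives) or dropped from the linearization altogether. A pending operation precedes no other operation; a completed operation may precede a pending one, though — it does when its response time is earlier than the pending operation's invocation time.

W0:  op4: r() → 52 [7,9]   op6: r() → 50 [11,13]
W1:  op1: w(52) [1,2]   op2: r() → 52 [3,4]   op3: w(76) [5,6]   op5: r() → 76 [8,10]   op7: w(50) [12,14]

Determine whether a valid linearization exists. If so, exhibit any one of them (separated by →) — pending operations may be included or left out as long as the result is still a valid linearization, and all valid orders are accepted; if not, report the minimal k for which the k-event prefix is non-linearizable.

events 1..8 are fine; event 9 — the response of op4 at time 9 — makes the prefix non-linearizable
the sole real-time-consistent order of 4 completed operations fails the atomic register replay
no completion choice of the 1 pending operation (op5) rescues it — every subset was tried
sample order op1, op2, op3, op4 (pending dropped) stalls at step 4 — op4 r() → 52 has no legal effect

not linearizable — minimal violating prefix: 9 events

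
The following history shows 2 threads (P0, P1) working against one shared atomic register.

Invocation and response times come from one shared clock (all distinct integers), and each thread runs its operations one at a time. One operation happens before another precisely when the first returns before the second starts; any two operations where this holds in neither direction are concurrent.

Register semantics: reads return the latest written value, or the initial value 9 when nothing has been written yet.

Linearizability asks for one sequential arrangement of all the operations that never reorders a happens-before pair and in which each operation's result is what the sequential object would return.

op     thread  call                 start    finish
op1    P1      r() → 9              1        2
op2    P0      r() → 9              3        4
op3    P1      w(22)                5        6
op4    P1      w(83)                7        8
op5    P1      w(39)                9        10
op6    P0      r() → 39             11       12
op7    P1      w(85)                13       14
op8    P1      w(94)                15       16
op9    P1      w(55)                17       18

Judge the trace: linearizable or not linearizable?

one valid linearization: op1, op2, op3, op4, op5, op6, op7, op8, op9
step 1: op1 r() → 9 — value 9
step 2: op2 r() → 9 — value 9
step 3: op3 w(22) — value 22
step 4: op4 w(83) — value 83
step 5: op5 w(39) — value 39
step 6: op6 r() → 39 — value 39
step 7: op7 w(85) — value 85
step 8: op8 w(94) — value 94
step 9: op9 w(55) — value 55

linearizable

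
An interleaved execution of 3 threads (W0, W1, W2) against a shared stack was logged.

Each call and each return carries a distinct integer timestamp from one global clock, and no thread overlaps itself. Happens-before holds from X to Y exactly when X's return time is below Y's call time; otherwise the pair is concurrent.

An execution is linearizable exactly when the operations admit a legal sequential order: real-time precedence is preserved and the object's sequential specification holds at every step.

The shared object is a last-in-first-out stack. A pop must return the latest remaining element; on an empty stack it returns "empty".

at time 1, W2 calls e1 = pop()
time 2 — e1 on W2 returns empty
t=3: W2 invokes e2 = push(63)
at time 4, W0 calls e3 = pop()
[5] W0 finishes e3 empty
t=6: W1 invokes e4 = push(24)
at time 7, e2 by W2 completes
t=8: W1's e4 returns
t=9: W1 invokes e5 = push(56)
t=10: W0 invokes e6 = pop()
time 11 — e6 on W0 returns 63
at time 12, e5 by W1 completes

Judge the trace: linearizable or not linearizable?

one valid linearization: e1, e3, e4, e2, e6, e5
after step 1 (e1 pop() → empty): stack <>
after step 2 (e3 pop() → empty): stack <>
after step 3 (e4 push(24)): stack <24>
after step 4 (e2 push(63)): stack <24,63>
after step 5 (e6 pop() → 63): stack <24>
after step 6 (e5 push(56)): stack <24,56>

linearizable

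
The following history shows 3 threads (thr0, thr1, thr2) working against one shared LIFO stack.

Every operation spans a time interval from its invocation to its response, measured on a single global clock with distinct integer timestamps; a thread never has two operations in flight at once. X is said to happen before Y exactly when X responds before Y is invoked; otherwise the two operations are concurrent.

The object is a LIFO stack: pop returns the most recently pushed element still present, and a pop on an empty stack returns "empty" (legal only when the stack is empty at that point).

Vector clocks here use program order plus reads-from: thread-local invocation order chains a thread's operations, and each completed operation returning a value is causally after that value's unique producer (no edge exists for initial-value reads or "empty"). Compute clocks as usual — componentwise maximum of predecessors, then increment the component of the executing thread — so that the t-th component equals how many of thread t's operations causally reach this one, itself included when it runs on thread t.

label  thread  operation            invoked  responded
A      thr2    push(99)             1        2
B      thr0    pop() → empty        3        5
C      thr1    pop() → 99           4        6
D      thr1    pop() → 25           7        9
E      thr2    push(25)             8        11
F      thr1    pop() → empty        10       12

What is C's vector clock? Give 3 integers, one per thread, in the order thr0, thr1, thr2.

(0, 1, 1)

A, invoked 1, has no incoming edges; only thr2's bump applies → (0, 0, 1)
B, invoked 3, has no incoming edges; only thr0's bump applies → (1, 0, 0)
E (invocation 8): componentwise max over VC(A)=(0, 0, 1), +1 at thr2, giving (0, 0, 2)
C (invocation 4): componentwise max over VC(A)=(0, 0, 1), +1 at thr1, giving (0, 1, 1)
D (invocation 7): componentwise max over VC(C)=(0, 1, 1), VC(E)=(0, 0, 2), +1 at thr1, giving (0, 2, 2)
F (invocation 10): componentwise max over VC(D)=(0, 2, 2), +1 at thr1, giving (0, 3, 2)
target: VC(C) = (0, 1, 1)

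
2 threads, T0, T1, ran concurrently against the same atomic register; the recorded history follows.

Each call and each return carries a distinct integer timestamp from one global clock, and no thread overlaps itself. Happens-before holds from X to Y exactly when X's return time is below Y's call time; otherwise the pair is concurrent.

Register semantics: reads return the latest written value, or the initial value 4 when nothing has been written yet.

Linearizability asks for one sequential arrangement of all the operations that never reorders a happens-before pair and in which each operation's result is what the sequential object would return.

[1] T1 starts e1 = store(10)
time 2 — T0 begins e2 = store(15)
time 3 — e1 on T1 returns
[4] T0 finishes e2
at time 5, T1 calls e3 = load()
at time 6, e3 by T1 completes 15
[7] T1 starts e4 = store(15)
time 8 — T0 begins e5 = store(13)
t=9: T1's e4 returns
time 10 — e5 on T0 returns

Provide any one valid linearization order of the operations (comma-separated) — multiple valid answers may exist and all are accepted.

after step 1 (e1 store(10)): value 10
after step 2 (e2 store(15)): value 15
after step 3 (e3 load() → 15): value 15
after step 4 (e4 store(15)): value 15
after step 5 (e5 store(13)): value 13

e1, e2, e3, e4, e5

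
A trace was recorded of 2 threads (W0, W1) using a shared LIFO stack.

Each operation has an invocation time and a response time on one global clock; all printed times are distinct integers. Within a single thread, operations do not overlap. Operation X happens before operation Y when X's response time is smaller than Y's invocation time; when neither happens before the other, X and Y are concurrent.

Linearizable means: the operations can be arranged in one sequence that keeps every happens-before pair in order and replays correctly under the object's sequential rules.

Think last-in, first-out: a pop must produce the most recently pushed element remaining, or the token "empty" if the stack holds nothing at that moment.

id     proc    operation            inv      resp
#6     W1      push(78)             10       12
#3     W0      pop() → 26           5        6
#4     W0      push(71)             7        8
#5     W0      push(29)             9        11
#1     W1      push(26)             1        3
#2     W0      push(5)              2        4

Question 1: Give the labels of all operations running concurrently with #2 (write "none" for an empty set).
#2 spans [2,4]: anything still running between times 2 and 4 counts as concurrent
#1 [1,3]: concurrent
#3 [5,6]: after
#4 [7,8]: after
#5 [9,11]: after
#6 [10,12]: after

#1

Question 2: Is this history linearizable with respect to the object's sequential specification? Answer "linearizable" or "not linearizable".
witness order: #2, #1, #3, #4, #5, #6
1. #2 push(5), leaving stack <5>
2. #1 push(26), leaving stack <5,26>
3. #3 pop() → 26, leaving stack <5>
4. #4 push(71), leaving stack <5,71>
5. #5 push(29), leaving stack <5,71,29>
6. #6 push(78), leaving stack <5,71,29,78>

linearizable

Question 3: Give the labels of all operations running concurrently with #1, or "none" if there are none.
overlap test against #1 [1,3]: concurrent iff the interval meets 1..3
#2 [2,4]: concurrent
#3 [5,6]: after
#4 [7,8]: after
#5 [9,11]: after
#6 [10,12]: after

#2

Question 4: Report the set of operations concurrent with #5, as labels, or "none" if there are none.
concurrent with #5 ([9,11]): every op whose interval crosses 9..11
#1 [1,3]: before
#2 [2,4]: before
#3 [5,6]: before
#4 [7,8]: before
#6 [10,12]: concurrent

#6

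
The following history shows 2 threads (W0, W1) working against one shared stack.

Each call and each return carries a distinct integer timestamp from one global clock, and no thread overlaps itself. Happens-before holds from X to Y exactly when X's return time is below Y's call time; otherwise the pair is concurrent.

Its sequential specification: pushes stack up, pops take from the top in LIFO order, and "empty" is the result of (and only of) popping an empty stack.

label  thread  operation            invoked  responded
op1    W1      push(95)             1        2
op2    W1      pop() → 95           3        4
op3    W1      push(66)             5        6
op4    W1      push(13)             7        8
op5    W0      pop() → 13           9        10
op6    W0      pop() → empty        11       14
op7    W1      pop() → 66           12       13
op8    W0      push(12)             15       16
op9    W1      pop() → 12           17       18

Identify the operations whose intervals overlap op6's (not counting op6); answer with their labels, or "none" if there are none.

op6 spans [11,14]: anything still running between times 11 and 14 counts as concurrent
op1 [1,2]: before
op2 [3,4]: before
op3 [5,6]: before
op4 [7,8]: before
op5 [9,10]: before
op7 [12,13]: concurrent
op8 [15,16]: after
op9 [17,18]: after

op7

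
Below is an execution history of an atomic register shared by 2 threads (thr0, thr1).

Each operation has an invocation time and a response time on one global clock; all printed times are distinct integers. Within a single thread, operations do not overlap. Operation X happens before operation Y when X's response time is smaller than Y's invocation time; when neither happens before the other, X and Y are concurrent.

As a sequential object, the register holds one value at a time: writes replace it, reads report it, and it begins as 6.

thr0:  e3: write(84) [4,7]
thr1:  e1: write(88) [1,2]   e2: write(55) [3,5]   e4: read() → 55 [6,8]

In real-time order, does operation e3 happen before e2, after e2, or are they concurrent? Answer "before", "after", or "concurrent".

concurrent

e3 spans [4,7], e2 spans [3,5]
the intervals overlap in both directions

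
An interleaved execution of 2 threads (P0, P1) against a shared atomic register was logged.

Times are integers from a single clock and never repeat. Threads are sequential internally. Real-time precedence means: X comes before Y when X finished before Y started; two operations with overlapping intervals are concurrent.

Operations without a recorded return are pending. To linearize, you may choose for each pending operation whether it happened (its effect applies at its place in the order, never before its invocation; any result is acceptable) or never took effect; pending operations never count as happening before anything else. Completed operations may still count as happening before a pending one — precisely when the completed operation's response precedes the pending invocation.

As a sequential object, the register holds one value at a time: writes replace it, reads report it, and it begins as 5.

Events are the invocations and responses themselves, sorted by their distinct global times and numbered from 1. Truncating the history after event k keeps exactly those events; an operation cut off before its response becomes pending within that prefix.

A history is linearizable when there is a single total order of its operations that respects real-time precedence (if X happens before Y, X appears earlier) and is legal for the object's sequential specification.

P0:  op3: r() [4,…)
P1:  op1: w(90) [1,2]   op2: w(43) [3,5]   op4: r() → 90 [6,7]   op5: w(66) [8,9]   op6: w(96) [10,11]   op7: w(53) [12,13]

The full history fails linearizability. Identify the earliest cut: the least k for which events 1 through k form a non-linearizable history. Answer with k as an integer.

7

events 1..6 are linearizable, e.g. via op1, op2:
after step 1 (op1 w(90)): value 90
after step 2 (op2 w(43)): value 43
event 7 — op4's response, time 7 — after it, nothing linearizes
completion choices over the 1 pending operation (op3) were checked; none helps
take op1, op2, op4 (pending dropped): step 3 already fails, because op4 r() → 90 cannot occur there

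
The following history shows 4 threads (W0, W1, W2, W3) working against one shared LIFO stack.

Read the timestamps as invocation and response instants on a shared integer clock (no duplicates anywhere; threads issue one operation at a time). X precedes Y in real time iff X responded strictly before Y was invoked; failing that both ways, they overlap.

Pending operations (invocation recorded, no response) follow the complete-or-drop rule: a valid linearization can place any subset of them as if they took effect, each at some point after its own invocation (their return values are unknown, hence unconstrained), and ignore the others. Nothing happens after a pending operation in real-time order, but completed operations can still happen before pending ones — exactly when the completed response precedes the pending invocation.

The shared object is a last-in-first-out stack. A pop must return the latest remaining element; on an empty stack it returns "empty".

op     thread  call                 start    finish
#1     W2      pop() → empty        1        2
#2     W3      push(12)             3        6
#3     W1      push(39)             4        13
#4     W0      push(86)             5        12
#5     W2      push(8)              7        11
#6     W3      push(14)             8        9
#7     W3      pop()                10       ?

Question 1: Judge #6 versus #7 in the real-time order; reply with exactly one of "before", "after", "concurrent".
Answer: before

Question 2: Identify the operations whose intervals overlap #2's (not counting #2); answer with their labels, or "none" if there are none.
Answer: #3, #4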